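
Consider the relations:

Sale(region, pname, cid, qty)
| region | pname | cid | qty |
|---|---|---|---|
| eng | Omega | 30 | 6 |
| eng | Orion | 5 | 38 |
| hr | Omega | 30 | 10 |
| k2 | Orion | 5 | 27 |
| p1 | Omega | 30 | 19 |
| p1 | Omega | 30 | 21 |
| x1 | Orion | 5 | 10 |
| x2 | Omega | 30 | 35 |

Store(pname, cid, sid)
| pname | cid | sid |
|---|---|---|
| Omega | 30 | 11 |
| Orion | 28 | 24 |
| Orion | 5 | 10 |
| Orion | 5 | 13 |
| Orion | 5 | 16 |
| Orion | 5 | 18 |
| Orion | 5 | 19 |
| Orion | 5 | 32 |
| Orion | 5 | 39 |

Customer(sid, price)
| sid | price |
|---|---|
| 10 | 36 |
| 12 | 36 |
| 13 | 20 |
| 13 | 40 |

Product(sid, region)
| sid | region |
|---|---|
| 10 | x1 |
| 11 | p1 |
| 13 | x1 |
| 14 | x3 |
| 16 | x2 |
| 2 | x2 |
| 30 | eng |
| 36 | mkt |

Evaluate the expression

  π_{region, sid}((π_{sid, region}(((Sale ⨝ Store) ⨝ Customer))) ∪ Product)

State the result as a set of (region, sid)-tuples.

{(eng, 10), (eng, 13), (eng, 30), (k2, 10), (k2, 13), (mkt, 36), (p1, 11), (x1, 10), (x1, 13), (x2, 16), (x2, 2), (x3, 14)}

Natural join on pname, cid: {(eng, Omega, 30, 6, 11), (eng, Orion, 5, 38, 10), (eng, Orion, 5, 38, 13), (eng, Orion, 5, 38, 16), (eng, Orion, 5, 38, 18), (eng, Orion, 5, 38, 19), (eng, Orion, 5, 38, 32), (eng, Orion, 5, 38, 39), (hr, Omega, 30, 10, 11), (k2, Orion, 5, 27, 10), (k2, Orion, 5, 27, 13), (k2, Orion, 5, 27, 16), (k2, Orion, 5, 27, 18), (k2, Orion, 5, 27, 19), (k2, Orion, 5, 27, 32), (k2, Orion, 5, 27, 39), (p1, Omega, 30, 19, 11), (p1, Omega, 30, 21, 11), (x1, Orion, 5, 10, 10), (x1, Orion, 5, 10, 13), (x1, Orion, 5, 10, 16), (x1, Orion, 5, 10, 18), (x1, Orion, 5, 10, 19), (x1, Orion, 5, 10, 32), (x1, Orion, 5, 10, 39), (x2, Omega, 30, 35, 11)}
Natural join on sid: {(eng, Orion, 5, 38, 10, 36), (eng, Orion, 5, 38, 13, 20), (eng, Orion, 5, 38, 13, 40), (k2, Orion, 5, 27, 10, 36), (k2, Orion, 5, 27, 13, 20), (k2, Orion, 5, 27, 13, 40), (x1, Orion, 5, 10, 10, 36), (x1, Orion, 5, 10, 13, 20), (x1, Orion, 5, 10, 13, 40)}
π_{sid, region} gives {(10, eng), (10, k2), (10, x1), (13, eng), (13, k2), (13, x1)} (3 duplicate(s) eliminated).
Taking the union: {(10, eng), (10, k2), (10, x1), (11, p1), (13, eng), (13, k2), (13, x1), (14, x3), (16, x2), (2, x2), (30, eng), (36, mkt)}
π_{region, sid} gives {(eng, 10), (eng, 13), (eng, 30), (k2, 10), (k2, 13), (mkt, 36), (p1, 11), (x1, 10), (x1, 13), (x2, 16), (x2, 2), (x3, 14)}.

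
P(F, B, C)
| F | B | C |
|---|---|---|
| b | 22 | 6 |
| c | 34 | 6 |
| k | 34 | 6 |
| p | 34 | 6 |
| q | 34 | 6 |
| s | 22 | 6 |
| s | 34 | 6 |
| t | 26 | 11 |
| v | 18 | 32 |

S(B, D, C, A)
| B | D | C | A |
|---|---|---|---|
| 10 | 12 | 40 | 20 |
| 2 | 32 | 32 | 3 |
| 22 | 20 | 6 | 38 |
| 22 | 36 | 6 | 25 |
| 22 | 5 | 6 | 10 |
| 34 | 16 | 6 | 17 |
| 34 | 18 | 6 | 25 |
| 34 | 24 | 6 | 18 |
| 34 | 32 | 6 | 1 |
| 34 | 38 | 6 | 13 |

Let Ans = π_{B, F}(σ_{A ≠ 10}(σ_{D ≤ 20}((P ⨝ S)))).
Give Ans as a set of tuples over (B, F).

{(22, b), (22, s), (34, c), (34, k), (34, p), (34, q), (34, s)}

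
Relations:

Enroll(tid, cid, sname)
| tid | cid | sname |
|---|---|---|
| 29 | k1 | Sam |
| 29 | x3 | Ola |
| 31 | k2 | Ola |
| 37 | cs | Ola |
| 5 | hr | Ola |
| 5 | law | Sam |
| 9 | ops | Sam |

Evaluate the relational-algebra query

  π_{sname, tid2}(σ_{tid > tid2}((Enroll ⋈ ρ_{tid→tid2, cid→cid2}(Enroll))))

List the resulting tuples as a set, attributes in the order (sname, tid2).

{(Ola, 29), (Ola, 31), (Ola, 5), (Sam, 5), (Sam, 9)}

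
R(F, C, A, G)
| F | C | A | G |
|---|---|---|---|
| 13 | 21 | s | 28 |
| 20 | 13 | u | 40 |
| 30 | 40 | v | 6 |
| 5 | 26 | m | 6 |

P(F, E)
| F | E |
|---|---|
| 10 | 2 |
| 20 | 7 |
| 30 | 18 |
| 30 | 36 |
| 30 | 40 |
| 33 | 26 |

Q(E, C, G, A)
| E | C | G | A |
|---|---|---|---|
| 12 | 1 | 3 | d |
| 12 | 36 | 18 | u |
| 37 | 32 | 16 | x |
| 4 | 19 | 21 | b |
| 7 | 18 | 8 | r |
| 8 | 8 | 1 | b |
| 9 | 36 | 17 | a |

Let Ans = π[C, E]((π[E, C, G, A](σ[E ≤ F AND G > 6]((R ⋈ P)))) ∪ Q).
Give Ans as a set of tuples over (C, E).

Joining R and P on F yields {(20, 13, u, 40, 7), (30, 40, v, 6, 18), (30, 40, v, 6, 36), (30, 40, v, 6, 40)}.
Selection E ≤ F AND G > 6: {(20, 13, u, 40, 7)}
Keep only column(s) E, C, G, A: {(7, 13, 40, u)}
Union: {(7, 13, 40, u)} with {(12, 1, 3, d), (12, 36, 18, u), (37, 32, 16, x), (4, 19, 21, b), (7, 18, 8, r), (8, 8, 1, b), (9, 36, 17, a)} → {(12, 1, 3, d), (12, 36, 18, u), (37, 32, 16, x), (4, 19, 21, b), (7, 13, 40, u), (7, 18, 8, r), (8, 8, 1, b), (9, 36, 17, a)}
Keep only column(s) C, E: {(1, 12), (13, 7), (18, 7), (19, 4), (32, 37), (36, 12), (36, 9), (8, 8)}

{(1, 12), (13, 7), (18, 7), (19, 4), (32, 37), (36, 12), (36, 9), (8, 8)}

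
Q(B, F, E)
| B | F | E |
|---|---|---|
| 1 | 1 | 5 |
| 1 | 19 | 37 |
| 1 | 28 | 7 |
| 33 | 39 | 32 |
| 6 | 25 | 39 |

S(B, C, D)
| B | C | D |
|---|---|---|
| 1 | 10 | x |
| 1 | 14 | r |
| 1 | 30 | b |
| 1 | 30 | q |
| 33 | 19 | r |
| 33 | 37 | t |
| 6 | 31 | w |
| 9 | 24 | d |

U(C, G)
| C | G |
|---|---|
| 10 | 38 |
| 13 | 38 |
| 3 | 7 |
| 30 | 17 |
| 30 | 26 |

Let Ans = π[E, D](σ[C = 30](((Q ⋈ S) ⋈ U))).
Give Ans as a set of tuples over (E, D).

{(37, b), (37, q), (5, b), (5, q), (7, b), (7, q)}

Joining Q and S on B yields {(1, 1, 5, 10, x), (1, 1, 5, 14, r), (1, 1, 5, 30, b), (1, 1, 5, 30, q), (1, 19, 37, 10, x), (1, 19, 37, 14, r), (1, 19, 37, 30, b), (1, 19, 37, 30, q), (1, 28, 7, 10, x), (1, 28, 7, 14, r), (1, 28, 7, 30, b), (1, 28, 7, 30, q), (33, 39, 32, 19, r), (33, 39, 32, 37, t), (6, 25, 39, 31, w)}.
Joining (Q ⋈ S) and U on C yields {(1, 1, 5, 10, x, 38), (1, 1, 5, 30, b, 17), (1, 1, 5, 30, b, 26), (1, 1, 5, 30, q, 17), (1, 1, 5, 30, q, 26), (1, 19, 37, 10, x, 38), (1, 19, 37, 30, b, 17), (1, 19, 37, 30, b, 26), (1, 19, 37, 30, q, 17), (1, 19, 37, 30, q, 26), (1, 28, 7, 10, x, 38), (1, 28, 7, 30, b, 17), (1, 28, 7, 30, b, 26), (1, 28, 7, 30, q, 17), (1, 28, 7, 30, q, 26)}.
Filtering on C = 30 leaves {(1, 1, 5, 30, b, 17), (1, 1, 5, 30, b, 26), (1, 1, 5, 30, q, 17), (1, 1, 5, 30, q, 26), (1, 19, 37, 30, b, 17), (1, 19, 37, 30, b, 26), (1, 19, 37, 30, q, 17), (1, 19, 37, 30, q, 26), (1, 28, 7, 30, b, 17), (1, 28, 7, 30, b, 26), (1, 28, 7, 30, q, 17), (1, 28, 7, 30, q, 26)}.
π[E, D]: project onto (E, D) (6 duplicate(s) eliminated) → {(37, b), (37, q), (5, b), (5, q), (7, b), (7, q)}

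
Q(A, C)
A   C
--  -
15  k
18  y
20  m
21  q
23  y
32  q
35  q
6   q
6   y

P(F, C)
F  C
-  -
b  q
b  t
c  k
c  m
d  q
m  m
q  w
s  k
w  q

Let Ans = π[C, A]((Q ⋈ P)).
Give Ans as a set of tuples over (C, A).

Q ⋈ P (natural join on C): {(15, k, c), (15, k, s), (20, m, c), (20, m, m), (21, q, b), (21, q, d), (21, q, w), (32, q, b), (32, q, d), (32, q, w), (35, q, b), (35, q, d), (35, q, w), (6, q, b), (6, q, d), (6, q, w)}
Projecting to C, A (10 duplicate(s) eliminated): {(k, 15), (m, 20), (q, 21), (q, 32), (q, 35), (q, 6)}

{(k, 15), (m, 20), (q, 21), (q, 32), (q, 35), (q, 6)}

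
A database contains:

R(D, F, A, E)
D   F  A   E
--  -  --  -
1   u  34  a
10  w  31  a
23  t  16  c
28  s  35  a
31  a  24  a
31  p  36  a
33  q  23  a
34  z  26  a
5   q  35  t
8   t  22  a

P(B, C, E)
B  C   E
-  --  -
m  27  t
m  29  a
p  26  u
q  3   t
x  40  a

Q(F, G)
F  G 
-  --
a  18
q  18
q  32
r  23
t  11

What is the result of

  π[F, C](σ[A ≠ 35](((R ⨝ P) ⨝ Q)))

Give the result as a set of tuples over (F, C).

{(a, 29), (a, 40), (q, 29), (q, 40), (t, 29), (t, 40)}

R ⋈ P (natural join on E): {(1, u, 34, a, m, 29), (1, u, 34, a, x, 40), (10, w, 31, a, m, 29), (10, w, 31, a, x, 40), (28, s, 35, a, m, 29), (28, s, 35, a, x, 40), (31, a, 24, a, m, 29), (31, a, 24, a, x, 40), (31, p, 36, a, m, 29), (31, p, 36, a, x, 40), (33, q, 23, a, m, 29), (33, q, 23, a, x, 40), (34, z, 26, a, m, 29), (34, z, 26, a, x, 40), (5, q, 35, t, m, 27), (5, q, 35, t, q, 3), (8, t, 22, a, m, 29), (8, t, 22, a, x, 40)}
(R ⨝ P) ⋈ Q (natural join on F): {(31, a, 24, a, m, 29, 18), (31, a, 24, a, x, 40, 18), (33, q, 23, a, m, 29, 18), (33, q, 23, a, m, 29, 32), (33, q, 23, a, x, 40, 18), (33, q, 23, a, x, 40, 32), (5, q, 35, t, m, 27, 18), (5, q, 35, t, m, 27, 32), (5, q, 35, t, q, 3, 18), (5, q, 35, t, q, 3, 32), (8, t, 22, a, m, 29, 11), (8, t, 22, a, x, 40, 11)}
Filtering on A ≠ 35 leaves {(31, a, 24, a, m, 29, 18), (31, a, 24, a, x, 40, 18), (33, q, 23, a, m, 29, 18), (33, q, 23, a, m, 29, 32), (33, q, 23, a, x, 40, 18), (33, q, 23, a, x, 40, 32), (8, t, 22, a, m, 29, 11), (8, t, 22, a, x, 40, 11)}.
Projecting to F, C (2 duplicate(s) eliminated): {(a, 29), (a, 40), (q, 29), (q, 40), (t, 29), (t, 40)}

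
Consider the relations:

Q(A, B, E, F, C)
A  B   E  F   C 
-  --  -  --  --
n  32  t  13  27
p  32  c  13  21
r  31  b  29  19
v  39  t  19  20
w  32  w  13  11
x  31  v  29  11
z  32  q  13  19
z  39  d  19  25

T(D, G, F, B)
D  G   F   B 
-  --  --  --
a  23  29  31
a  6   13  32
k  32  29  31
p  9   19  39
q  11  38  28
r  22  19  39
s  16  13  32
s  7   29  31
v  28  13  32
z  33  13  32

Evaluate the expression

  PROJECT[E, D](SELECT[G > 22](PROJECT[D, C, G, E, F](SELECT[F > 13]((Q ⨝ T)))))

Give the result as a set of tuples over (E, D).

Joining Q and T on B, F yields {(n, 32, t, 13, 27, a, 6), (n, 32, t, 13, 27, s, 16), (n, 32, t, 13, 27, v, 28), (n, 32, t, 13, 27, z, 33), (p, 32, c, 13, 21, a, 6), (p, 32, c, 13, 21, s, 16), (p, 32, c, 13, 21, v, 28), (p, 32, c, 13, 21, z, 33), (r, 31, b, 29, 19, a, 23), (r, 31, b, 29, 19, k, 32), (r, 31, b, 29, 19, s, 7), (v, 39, t, 19, 20, p, 9), (v, 39, t, 19, 20, r, 22), (w, 32, w, 13, 11, a, 6), (w, 32, w, 13, 11, s, 16), (w, 32, w, 13, 11, v, 28), (w, 32, w, 13, 11, z, 33), (x, 31, v, 29, 11, a, 23), (x, 31, v, 29, 11, k, 32), (x, 31, v, 29, 11, s, 7), (z, 32, q, 13, 19, a, 6), (z, 32, q, 13, 19, s, 16), (z, 32, q, 13, 19, v, 28), (z, 32, q, 13, 19, z, 33), (z, 39, d, 19, 25, p, 9), (z, 39, d, 19, 25, r, 22)}.
Apply σ_{F > 13}; surviving tuples: {(r, 31, b, 29, 19, a, 23), (r, 31, b, 29, 19, k, 32), (r, 31, b, 29, 19, s, 7), (v, 39, t, 19, 20, p, 9), (v, 39, t, 19, 20, r, 22), (x, 31, v, 29, 11, a, 23), (x, 31, v, 29, 11, k, 32), (x, 31, v, 29, 11, s, 7), (z, 39, d, 19, 25, p, 9), (z, 39, d, 19, 25, r, 22)}
Projecting to D, C, G, E, F: {(a, 11, 23, v, 29), (a, 19, 23, b, 29), (k, 11, 32, v, 29), (k, 19, 32, b, 29), (p, 20, 9, t, 19), (p, 25, 9, d, 19), (r, 20, 22, t, 19), (r, 25, 22, d, 19), (s, 11, 7, v, 29), (s, 19, 7, b, 29)}
Apply σ_{G > 22}; surviving tuples: {(a, 11, 23, v, 29), (a, 19, 23, b, 29), (k, 11, 32, v, 29), (k, 19, 32, b, 29)}
Projecting to E, D: {(b, a), (b, k), (v, a), (v, k)}

{(b, a), (b, k), (v, a), (v, k)}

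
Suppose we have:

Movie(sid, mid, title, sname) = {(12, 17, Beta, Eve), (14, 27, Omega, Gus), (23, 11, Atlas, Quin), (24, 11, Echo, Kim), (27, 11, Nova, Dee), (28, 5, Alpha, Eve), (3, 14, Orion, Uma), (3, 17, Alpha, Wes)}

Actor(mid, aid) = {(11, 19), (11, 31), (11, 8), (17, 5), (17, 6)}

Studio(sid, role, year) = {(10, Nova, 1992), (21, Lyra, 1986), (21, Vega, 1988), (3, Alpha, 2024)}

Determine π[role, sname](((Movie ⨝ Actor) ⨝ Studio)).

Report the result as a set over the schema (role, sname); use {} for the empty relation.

{(Alpha, Wes)}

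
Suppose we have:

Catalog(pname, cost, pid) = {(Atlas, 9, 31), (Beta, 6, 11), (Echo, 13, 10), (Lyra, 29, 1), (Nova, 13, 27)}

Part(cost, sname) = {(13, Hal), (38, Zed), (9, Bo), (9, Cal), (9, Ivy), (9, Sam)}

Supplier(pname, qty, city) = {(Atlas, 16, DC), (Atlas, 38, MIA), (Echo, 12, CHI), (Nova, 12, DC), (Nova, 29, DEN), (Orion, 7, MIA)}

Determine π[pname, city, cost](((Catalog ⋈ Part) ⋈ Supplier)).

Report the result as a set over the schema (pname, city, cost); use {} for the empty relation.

Natural join on cost: {(Atlas, 9, 31, Bo), (Atlas, 9, 31, Cal), (Atlas, 9, 31, Ivy), (Atlas, 9, 31, Sam), (Echo, 13, 10, Hal), (Nova, 13, 27, Hal)}
Natural join on pname: {(Atlas, 9, 31, Bo, 16, DC), (Atlas, 9, 31, Bo, 38, MIA), (Atlas, 9, 31, Cal, 16, DC), (Atlas, 9, 31, Cal, 38, MIA), (Atlas, 9, 31, Ivy, 16, DC), (Atlas, 9, 31, Ivy, 38, MIA), (Atlas, 9, 31, Sam, 16, DC), (Atlas, 9, 31, Sam, 38, MIA), (Echo, 13, 10, Hal, 12, CHI), (Nova, 13, 27, Hal, 12, DC), (Nova, 13, 27, Hal, 29, DEN)}
Keep only column(s) pname, city, cost (6 duplicate(s) eliminated): {(Atlas, DC, 9), (Atlas, MIA, 9), (Echo, CHI, 13), (Nova, DC, 13), (Nova, DEN, 13)}

{(Atlas, DC, 9), (Atlas, MIA, 9), (Echo, CHI, 13), (Nova, DC, 13), (Nova, DEN, 13)}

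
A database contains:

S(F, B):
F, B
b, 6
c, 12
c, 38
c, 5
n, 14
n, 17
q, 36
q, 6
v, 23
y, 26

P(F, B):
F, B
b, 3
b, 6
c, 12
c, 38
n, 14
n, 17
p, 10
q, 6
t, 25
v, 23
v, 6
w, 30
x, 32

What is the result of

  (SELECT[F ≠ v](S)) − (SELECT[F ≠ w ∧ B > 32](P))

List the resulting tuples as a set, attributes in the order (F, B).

{(b, 6), (c, 12), (c, 5), (n, 14), (n, 17), (q, 36), (q, 6), (y, 26)}

Filtering on F ≠ v leaves {(b, 6), (c, 12), (c, 38), (c, 5), (n, 14), (n, 17), (q, 36), (q, 6), (y, 26)}.
Filtering on F ≠ w ∧ B > 32 leaves {(c, 38)}.
Difference: {(b, 6), (c, 12), (c, 38), (c, 5), (n, 14), (n, 17), (q, 36), (q, 6), (y, 26)} with {(c, 38)} → {(b, 6), (c, 12), (c, 5), (n, 14), (n, 17), (q, 36), (q, 6), (y, 26)}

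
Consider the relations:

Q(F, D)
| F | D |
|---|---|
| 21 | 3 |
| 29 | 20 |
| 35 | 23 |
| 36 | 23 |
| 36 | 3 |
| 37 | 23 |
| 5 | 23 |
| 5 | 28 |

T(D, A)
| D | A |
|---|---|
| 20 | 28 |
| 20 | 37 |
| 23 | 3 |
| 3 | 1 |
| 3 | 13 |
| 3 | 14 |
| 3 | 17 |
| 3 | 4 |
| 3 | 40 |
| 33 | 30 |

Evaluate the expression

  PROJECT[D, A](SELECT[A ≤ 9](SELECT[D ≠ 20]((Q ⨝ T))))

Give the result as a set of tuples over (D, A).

{(23, 3), (3, 1), (3, 4)}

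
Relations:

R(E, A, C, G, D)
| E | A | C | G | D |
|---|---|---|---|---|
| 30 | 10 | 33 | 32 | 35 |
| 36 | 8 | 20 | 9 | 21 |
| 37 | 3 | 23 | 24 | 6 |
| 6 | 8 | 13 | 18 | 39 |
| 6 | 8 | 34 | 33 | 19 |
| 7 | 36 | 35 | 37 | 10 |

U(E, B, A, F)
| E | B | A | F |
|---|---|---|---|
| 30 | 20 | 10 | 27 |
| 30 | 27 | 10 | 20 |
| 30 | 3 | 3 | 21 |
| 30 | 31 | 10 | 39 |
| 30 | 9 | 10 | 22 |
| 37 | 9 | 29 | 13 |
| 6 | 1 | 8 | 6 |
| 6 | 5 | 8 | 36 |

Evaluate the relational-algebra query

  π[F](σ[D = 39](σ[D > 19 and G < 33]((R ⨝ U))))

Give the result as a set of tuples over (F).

{36, 6}

R ⋈ U (natural join on E, A): {(30, 10, 33, 32, 35, 20, 27), (30, 10, 33, 32, 35, 27, 20), (30, 10, 33, 32, 35, 31, 39), (30, 10, 33, 32, 35, 9, 22), (6, 8, 13, 18, 39, 1, 6), (6, 8, 13, 18, 39, 5, 36), (6, 8, 34, 33, 19, 1, 6), (6, 8, 34, 33, 19, 5, 36)}
σ[D > 19 and G < 33]: keep tuples satisfying D > 19 and G < 33 → {(30, 10, 33, 32, 35, 20, 27), (30, 10, 33, 32, 35, 27, 20), (30, 10, 33, 32, 35, 31, 39), (30, 10, 33, 32, 35, 9, 22), (6, 8, 13, 18, 39, 1, 6), (6, 8, 13, 18, 39, 5, 36)}
σ[D = 39]: keep tuples satisfying D = 39 → {(6, 8, 13, 18, 39, 1, 6), (6, 8, 13, 18, 39, 5, 36)}
Projecting to F: {36, 6}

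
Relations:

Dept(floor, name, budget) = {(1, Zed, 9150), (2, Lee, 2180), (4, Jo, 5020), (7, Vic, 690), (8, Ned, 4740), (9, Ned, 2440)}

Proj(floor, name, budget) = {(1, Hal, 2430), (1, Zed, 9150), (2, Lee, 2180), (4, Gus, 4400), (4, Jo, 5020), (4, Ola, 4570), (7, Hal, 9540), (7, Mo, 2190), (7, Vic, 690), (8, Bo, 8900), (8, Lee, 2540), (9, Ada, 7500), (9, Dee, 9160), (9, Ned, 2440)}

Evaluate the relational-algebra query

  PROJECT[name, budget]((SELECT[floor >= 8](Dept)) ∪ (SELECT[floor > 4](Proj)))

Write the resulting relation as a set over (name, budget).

{(Ada, 7500), (Bo, 8900), (Dee, 9160), (Hal, 9540), (Lee, 2540), (Mo, 2190), (Ned, 2440), (Ned, 4740), (Vic, 690)}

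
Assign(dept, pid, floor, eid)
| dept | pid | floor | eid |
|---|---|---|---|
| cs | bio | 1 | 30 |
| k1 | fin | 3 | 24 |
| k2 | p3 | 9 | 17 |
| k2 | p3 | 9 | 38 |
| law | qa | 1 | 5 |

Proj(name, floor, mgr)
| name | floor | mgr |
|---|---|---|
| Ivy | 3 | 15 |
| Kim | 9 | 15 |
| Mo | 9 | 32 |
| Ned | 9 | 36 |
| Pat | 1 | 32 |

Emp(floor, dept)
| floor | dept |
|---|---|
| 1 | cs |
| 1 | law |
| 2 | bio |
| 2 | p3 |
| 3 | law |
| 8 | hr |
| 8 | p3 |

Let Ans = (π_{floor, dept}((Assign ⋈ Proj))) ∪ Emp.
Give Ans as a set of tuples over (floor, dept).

{(1, cs), (1, law), (2, bio), (2, p3), (3, k1), (3, law), (8, hr), (8, p3), (9, k2)}

Joining Assign and Proj on floor yields {(cs, bio, 1, 30, Pat, 32), (k1, fin, 3, 24, Ivy, 15), (k2, p3, 9, 17, Kim, 15), (k2, p3, 9, 17, Mo, 32), (k2, p3, 9, 17, Ned, 36), (k2, p3, 9, 38, Kim, 15), (k2, p3, 9, 38, Mo, 32), (k2, p3, 9, 38, Ned, 36), (law, qa, 1, 5, Pat, 32)}.
Keep only column(s) floor, dept (5 duplicate(s) eliminated): {(1, cs), (1, law), (3, k1), (9, k2)}
Taking the union: {(1, cs), (1, law), (2, bio), (2, p3), (3, k1), (3, law), (8, hr), (8, p3), (9, k2)}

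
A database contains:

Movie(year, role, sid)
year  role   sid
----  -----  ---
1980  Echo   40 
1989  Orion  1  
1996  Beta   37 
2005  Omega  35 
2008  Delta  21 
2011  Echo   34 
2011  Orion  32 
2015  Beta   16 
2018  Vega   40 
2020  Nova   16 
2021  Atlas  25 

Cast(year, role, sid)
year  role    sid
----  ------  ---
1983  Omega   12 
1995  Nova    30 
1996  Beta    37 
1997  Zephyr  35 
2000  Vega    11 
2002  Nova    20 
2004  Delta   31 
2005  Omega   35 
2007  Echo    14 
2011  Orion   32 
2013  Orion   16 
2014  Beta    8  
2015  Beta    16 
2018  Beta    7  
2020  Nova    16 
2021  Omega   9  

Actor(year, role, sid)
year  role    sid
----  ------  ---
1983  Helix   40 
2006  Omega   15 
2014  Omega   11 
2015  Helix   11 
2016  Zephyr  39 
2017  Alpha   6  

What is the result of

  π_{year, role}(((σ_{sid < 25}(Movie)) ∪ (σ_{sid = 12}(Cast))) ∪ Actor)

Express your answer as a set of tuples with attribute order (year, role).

{(1983, Helix), (1983, Omega), (1989, Orion), (2006, Omega), (2008, Delta), (2014, Omega), (2015, Beta), (2015, Helix), (2016, Zephyr), (2017, Alpha), (2020, Nova)}

σ[sid < 25]: keep tuples satisfying sid < 25 → {(1989, Orion, 1), (2008, Delta, 21), (2015, Beta, 16), (2020, Nova, 16)}
σ[sid = 12]: keep tuples satisfying sid = 12 → {(1983, Omega, 12)}
Set union of the two operands is {(1983, Omega, 12), (1989, Orion, 1), (2008, Delta, 21), (2015, Beta, 16), (2020, Nova, 16)}.
Set union of the two operands is {(1983, Helix, 40), (1983, Omega, 12), (1989, Orion, 1), (2006, Omega, 15), (2008, Delta, 21), (2014, Omega, 11), (2015, Beta, 16), (2015, Helix, 11), (2016, Zephyr, 39), (2017, Alpha, 6), (2020, Nova, 16)}.
π_{year, role} gives {(1983, Helix), (1983, Omega), (1989, Orion), (2006, Omega), (2008, Delta), (2014, Omega), (2015, Beta), (2015, Helix), (2016, Zephyr), (2017, Alpha), (2020, Nova)}.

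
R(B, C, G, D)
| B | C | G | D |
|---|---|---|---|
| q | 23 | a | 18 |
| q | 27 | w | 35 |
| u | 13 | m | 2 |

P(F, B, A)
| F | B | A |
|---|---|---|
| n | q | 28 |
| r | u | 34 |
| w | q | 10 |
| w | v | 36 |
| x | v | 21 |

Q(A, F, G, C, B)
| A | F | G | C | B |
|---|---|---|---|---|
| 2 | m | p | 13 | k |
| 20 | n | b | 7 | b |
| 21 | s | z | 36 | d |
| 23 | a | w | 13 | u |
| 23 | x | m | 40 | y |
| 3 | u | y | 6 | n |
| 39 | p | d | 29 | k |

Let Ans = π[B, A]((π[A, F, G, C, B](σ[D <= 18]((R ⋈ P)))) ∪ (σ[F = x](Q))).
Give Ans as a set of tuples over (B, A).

R ⋈ P (natural join on B): {(q, 23, a, 18, n, 28), (q, 23, a, 18, w, 10), (q, 27, w, 35, n, 28), (q, 27, w, 35, w, 10), (u, 13, m, 2, r, 34)}
Selection D <= 18: {(q, 23, a, 18, n, 28), (q, 23, a, 18, w, 10), (u, 13, m, 2, r, 34)}
π[A, F, G, C, B]: project onto (A, F, G, C, B) → {(10, w, a, 23, q), (28, n, a, 23, q), (34, r, m, 13, u)}
Selection F = x: {(23, x, m, 40, y)}
Union: {(10, w, a, 23, q), (28, n, a, 23, q), (34, r, m, 13, u)} with {(23, x, m, 40, y)} → {(10, w, a, 23, q), (23, x, m, 40, y), (28, n, a, 23, q), (34, r, m, 13, u)}
π[B, A]: project onto (B, A) → {(q, 10), (q, 28), (u, 34), (y, 23)}

{(q, 10), (q, 28), (u, 34), (y, 23)}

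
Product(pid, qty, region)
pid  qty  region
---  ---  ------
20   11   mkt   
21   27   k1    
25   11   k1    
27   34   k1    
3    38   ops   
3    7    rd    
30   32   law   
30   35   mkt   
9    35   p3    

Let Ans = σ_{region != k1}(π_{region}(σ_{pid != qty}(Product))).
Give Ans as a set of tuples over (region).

Filtering on pid != qty leaves {(20, 11, mkt), (21, 27, k1), (25, 11, k1), (27, 34, k1), (3, 38, ops), (3, 7, rd), (30, 32, law), (30, 35, mkt), (9, 35, p3)}.
π_{region} gives {k1, law, mkt, ops, p3, rd} (3 duplicate(s) eliminated).
Filtering on region != k1 leaves {law, mkt, ops, p3, rd}.

{law, mkt, ops, p3, rd}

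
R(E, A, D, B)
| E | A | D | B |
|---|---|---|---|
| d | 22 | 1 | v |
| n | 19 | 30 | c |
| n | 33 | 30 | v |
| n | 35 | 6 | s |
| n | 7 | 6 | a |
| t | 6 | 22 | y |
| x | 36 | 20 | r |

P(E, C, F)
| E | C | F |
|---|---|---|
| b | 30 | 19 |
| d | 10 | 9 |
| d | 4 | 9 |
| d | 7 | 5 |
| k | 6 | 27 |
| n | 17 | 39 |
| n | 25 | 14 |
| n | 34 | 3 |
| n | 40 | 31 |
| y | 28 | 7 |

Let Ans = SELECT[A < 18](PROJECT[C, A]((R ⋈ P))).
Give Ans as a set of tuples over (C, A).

{(17, 7), (25, 7), (34, 7), (40, 7)}

Natural join on E: {(d, 22, 1, v, 10, 9), (d, 22, 1, v, 4, 9), (d, 22, 1, v, 7, 5), (n, 19, 30, c, 17, 39), (n, 19, 30, c, 25, 14), (n, 19, 30, c, 34, 3), (n, 19, 30, c, 40, 31), (n, 33, 30, v, 17, 39), (n, 33, 30, v, 25, 14), (n, 33, 30, v, 34, 3), (n, 33, 30, v, 40, 31), (n, 35, 6, s, 17, 39), (n, 35, 6, s, 25, 14), (n, 35, 6, s, 34, 3), (n, 35, 6, s, 40, 31), (n, 7, 6, a, 17, 39), (n, 7, 6, a, 25, 14), (n, 7, 6, a, 34, 3), (n, 7, 6, a, 40, 31)}
Keep only column(s) C, A: {(10, 22), (17, 19), (17, 33), (17, 35), (17, 7), (25, 19), (25, 33), (25, 35), (25, 7), (34, 19), (34, 33), (34, 35), (34, 7), (4, 22), (40, 19), (40, 33), (40, 35), (40, 7), (7, 22)}
σ[A < 18]: keep tuples satisfying A < 18 → {(17, 7), (25, 7), (34, 7), (40, 7)}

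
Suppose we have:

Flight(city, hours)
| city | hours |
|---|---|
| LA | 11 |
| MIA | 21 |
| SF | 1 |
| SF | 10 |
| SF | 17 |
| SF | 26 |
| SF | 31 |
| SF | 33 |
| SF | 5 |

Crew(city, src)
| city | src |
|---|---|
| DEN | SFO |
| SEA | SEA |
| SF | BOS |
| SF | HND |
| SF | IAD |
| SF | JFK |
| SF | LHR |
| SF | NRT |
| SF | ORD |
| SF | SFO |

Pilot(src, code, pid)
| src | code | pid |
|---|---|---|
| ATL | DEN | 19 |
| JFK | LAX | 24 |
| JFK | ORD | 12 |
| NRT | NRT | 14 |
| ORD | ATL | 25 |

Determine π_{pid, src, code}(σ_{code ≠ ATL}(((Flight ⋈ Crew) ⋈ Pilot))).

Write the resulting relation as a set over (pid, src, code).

{(12, JFK, ORD), (14, NRT, NRT), (24, JFK, LAX)}

Joining Flight and Crew on city yields {(SF, 1, BOS), (SF, 1, HND), (SF, 1, IAD), (SF, 1, JFK), (SF, 1, LHR), (SF, 1, NRT), (SF, 1, ORD), (SF, 1, SFO), (SF, 10, BOS), (SF, 10, HND), (SF, 10, IAD), (SF, 10, JFK), (SF, 10, LHR), (SF, 10, NRT), (SF, 10, ORD), (SF, 10, SFO), (SF, 17, BOS), (SF, 17, HND), (SF, 17, IAD), (SF, 17, JFK), (SF, 17, LHR), (SF, 17, NRT), (SF, 17, ORD), (SF, 17, SFO), (SF, 26, BOS), (SF, 26, HND), (SF, 26, IAD), (SF, 26, JFK), (SF, 26, LHR), (SF, 26, NRT), (SF, 26, ORD), (SF, 26, SFO), (SF, 31, BOS), (SF, 31, HND), (SF, 31, IAD), (SF, 31, JFK), (SF, 31, LHR), (SF, 31, NRT), (SF, 31, ORD), (SF, 31, SFO), (SF, 33, BOS), (SF, 33, HND), (SF, 33, IAD), (SF, 33, JFK), (SF, 33, LHR), (SF, 33, NRT), (SF, 33, ORD), (SF, 33, SFO), (SF, 5, BOS), (SF, 5, HND), (SF, 5, IAD), (SF, 5, JFK), (SF, 5, LHR), (SF, 5, NRT), (SF, 5, ORD), (SF, 5, SFO)}.
Joining (Flight ⋈ Crew) and Pilot on src yields {(SF, 1, JFK, LAX, 24), (SF, 1, JFK, ORD, 12), (SF, 1, NRT, NRT, 14), (SF, 1, ORD, ATL, 25), (SF, 10, JFK, LAX, 24), (SF, 10, JFK, ORD, 12), (SF, 10, NRT, NRT, 14), (SF, 10, ORD, ATL, 25), (SF, 17, JFK, LAX, 24), (SF, 17, JFK, ORD, 12), (SF, 17, NRT, NRT, 14), (SF, 17, ORD, ATL, 25), (SF, 26, JFK, LAX, 24), (SF, 26, JFK, ORD, 12), (SF, 26, NRT, NRT, 14), (SF, 26, ORD, ATL, 25), (SF, 31, JFK, LAX, 24), (SF, 31, JFK, ORD, 12), (SF, 31, NRT, NRT, 14), (SF, 31, ORD, ATL, 25), (SF, 33, JFK, LAX, 24), (SF, 33, JFK, ORD, 12), (SF, 33, NRT, NRT, 14), (SF, 33, ORD, ATL, 25), (SF, 5, JFK, LAX, 24), (SF, 5, JFK, ORD, 12), (SF, 5, NRT, NRT, 14), (SF, 5, ORD, ATL, 25)}.
Selection code ≠ ATL: {(SF, 1, JFK, LAX, 24), (SF, 1, JFK, ORD, 12), (SF, 1, NRT, NRT, 14), (SF, 10, JFK, LAX, 24), (SF, 10, JFK, ORD, 12), (SF, 10, NRT, NRT, 14), (SF, 17, JFK, LAX, 24), (SF, 17, JFK, ORD, 12), (SF, 17, NRT, NRT, 14), (SF, 26, JFK, LAX, 24), (SF, 26, JFK, ORD, 12), (SF, 26, NRT, NRT, 14), (SF, 31, JFK, LAX, 24), (SF, 31, JFK, ORD, 12), (SF, 31, NRT, NRT, 14), (SF, 33, JFK, LAX, 24), (SF, 33, JFK, ORD, 12), (SF, 33, NRT, NRT, 14), (SF, 5, JFK, LAX, 24), (SF, 5, JFK, ORD, 12), (SF, 5, NRT, NRT, 14)}
Keep only column(s) pid, src, code (18 duplicate(s) eliminated): {(12, JFK, ORD), (14, NRT, NRT), (24, JFK, LAX)}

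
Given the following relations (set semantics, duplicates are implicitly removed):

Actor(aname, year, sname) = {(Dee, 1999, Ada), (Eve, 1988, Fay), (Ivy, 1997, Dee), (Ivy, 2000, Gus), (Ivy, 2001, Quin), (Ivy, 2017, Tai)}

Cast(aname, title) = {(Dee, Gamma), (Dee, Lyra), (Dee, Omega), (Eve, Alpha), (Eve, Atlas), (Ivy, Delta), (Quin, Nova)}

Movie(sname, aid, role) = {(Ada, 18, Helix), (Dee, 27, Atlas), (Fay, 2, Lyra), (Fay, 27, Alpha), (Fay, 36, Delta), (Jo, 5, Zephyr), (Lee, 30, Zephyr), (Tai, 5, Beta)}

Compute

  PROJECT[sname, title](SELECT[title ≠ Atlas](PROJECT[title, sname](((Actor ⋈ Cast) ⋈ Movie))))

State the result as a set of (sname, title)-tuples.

Natural join on aname: {(Dee, 1999, Ada, Gamma), (Dee, 1999, Ada, Lyra), (Dee, 1999, Ada, Omega), (Eve, 1988, Fay, Alpha), (Eve, 1988, Fay, Atlas), (Ivy, 1997, Dee, Delta), (Ivy, 2000, Gus, Delta), (Ivy, 2001, Quin, Delta), (Ivy, 2017, Tai, Delta)}
Natural join on sname: {(Dee, 1999, Ada, Gamma, 18, Helix), (Dee, 1999, Ada, Lyra, 18, Helix), (Dee, 1999, Ada, Omega, 18, Helix), (Eve, 1988, Fay, Alpha, 2, Lyra), (Eve, 1988, Fay, Alpha, 27, Alpha), (Eve, 1988, Fay, Alpha, 36, Delta), (Eve, 1988, Fay, Atlas, 2, Lyra), (Eve, 1988, Fay, Atlas, 27, Alpha), (Eve, 1988, Fay, Atlas, 36, Delta), (Ivy, 1997, Dee, Delta, 27, Atlas), (Ivy, 2017, Tai, Delta, 5, Beta)}
π_{title, sname} gives {(Alpha, Fay), (Atlas, Fay), (Delta, Dee), (Delta, Tai), (Gamma, Ada), (Lyra, Ada), (Omega, Ada)} (4 duplicate(s) eliminated).
Selection title ≠ Atlas: {(Alpha, Fay), (Delta, Dee), (Delta, Tai), (Gamma, Ada), (Lyra, Ada), (Omega, Ada)}
π_{sname, title} gives {(Ada, Gamma), (Ada, Lyra), (Ada, Omega), (Dee, Delta), (Fay, Alpha), (Tai, Delta)}.

{(Ada, Gamma), (Ada, Lyra), (Ada, Omega), (Dee, Delta), (Fay, Alpha), (Tai, Delta)}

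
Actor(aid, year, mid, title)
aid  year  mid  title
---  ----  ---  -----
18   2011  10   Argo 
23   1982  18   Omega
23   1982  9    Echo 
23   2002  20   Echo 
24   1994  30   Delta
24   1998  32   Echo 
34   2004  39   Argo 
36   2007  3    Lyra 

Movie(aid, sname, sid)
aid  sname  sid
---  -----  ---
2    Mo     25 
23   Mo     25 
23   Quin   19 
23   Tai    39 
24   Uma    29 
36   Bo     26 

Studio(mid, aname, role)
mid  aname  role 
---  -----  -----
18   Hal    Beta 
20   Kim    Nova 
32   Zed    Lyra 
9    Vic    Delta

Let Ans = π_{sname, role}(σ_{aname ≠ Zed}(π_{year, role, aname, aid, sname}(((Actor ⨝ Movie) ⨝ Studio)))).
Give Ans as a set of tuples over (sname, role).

Natural join on aid: {(23, 1982, 18, Omega, Mo, 25), (23, 1982, 18, Omega, Quin, 19), (23, 1982, 18, Omega, Tai, 39), (23, 1982, 9, Echo, Mo, 25), (23, 1982, 9, Echo, Quin, 19), (23, 1982, 9, Echo, Tai, 39), (23, 2002, 20, Echo, Mo, 25), (23, 2002, 20, Echo, Quin, 19), (23, 2002, 20, Echo, Tai, 39), (24, 1994, 30, Delta, Uma, 29), (24, 1998, 32, Echo, Uma, 29), (36, 2007, 3, Lyra, Bo, 26)}
Natural join on mid: {(23, 1982, 18, Omega, Mo, 25, Hal, Beta), (23, 1982, 18, Omega, Quin, 19, Hal, Beta), (23, 1982, 18, Omega, Tai, 39, Hal, Beta), (23, 1982, 9, Echo, Mo, 25, Vic, Delta), (23, 1982, 9, Echo, Quin, 19, Vic, Delta), (23, 1982, 9, Echo, Tai, 39, Vic, Delta), (23, 2002, 20, Echo, Mo, 25, Kim, Nova), (23, 2002, 20, Echo, Quin, 19, Kim, Nova), (23, 2002, 20, Echo, Tai, 39, Kim, Nova), (24, 1998, 32, Echo, Uma, 29, Zed, Lyra)}
π[year, role, aname, aid, sname]: project onto (year, role, aname, aid, sname) → {(1982, Beta, Hal, 23, Mo), (1982, Beta, Hal, 23, Quin), (1982, Beta, Hal, 23, Tai), (1982, Delta, Vic, 23, Mo), (1982, Delta, Vic, 23, Quin), (1982, Delta, Vic, 23, Tai), (1998, Lyra, Zed, 24, Uma), (2002, Nova, Kim, 23, Mo), (2002, Nova, Kim, 23, Quin), (2002, Nova, Kim, 23, Tai)}
Selection aname ≠ Zed: {(1982, Beta, Hal, 23, Mo), (1982, Beta, Hal, 23, Quin), (1982, Beta, Hal, 23, Tai), (1982, Delta, Vic, 23, Mo), (1982, Delta, Vic, 23, Quin), (1982, Delta, Vic, 23, Tai), (2002, Nova, Kim, 23, Mo), (2002, Nova, Kim, 23, Quin), (2002, Nova, Kim, 23, Tai)}
π[sname, role]: project onto (sname, role) → {(Mo, Beta), (Mo, Delta), (Mo, Nova), (Quin, Beta), (Quin, Delta), (Quin, Nova), (Tai, Beta), (Tai, Delta), (Tai, Nova)}

{(Mo, Beta), (Mo, Delta), (Mo, Nova), (Quin, Beta), (Quin, Delta), (Quin, Nova), (Tai, Beta), (Tai, Delta), (Tai, Nova)}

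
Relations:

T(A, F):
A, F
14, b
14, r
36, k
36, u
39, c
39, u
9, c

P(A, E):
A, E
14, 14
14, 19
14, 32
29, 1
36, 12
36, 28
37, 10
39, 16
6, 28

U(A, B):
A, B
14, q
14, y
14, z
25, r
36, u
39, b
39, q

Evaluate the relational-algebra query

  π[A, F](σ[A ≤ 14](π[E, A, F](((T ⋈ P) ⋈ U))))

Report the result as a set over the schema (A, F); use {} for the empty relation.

Joining T and P on A yields {(14, b, 14), (14, b, 19), (14, b, 32), (14, r, 14), (14, r, 19), (14, r, 32), (36, k, 12), (36, k, 28), (36, u, 12), (36, u, 28), (39, c, 16), (39, u, 16)}.
Joining (T ⋈ P) and U on A yields {(14, b, 14, q), (14, b, 14, y), (14, b, 14, z), (14, b, 19, q), (14, b, 19, y), (14, b, 19, z), (14, b, 32, q), (14, b, 32, y), (14, b, 32, z), (14, r, 14, q), (14, r, 14, y), (14, r, 14, z), (14, r, 19, q), (14, r, 19, y), (14, r, 19, z), (14, r, 32, q), (14, r, 32, y), (14, r, 32, z), (36, k, 12, u), (36, k, 28, u), (36, u, 12, u), (36, u, 28, u), (39, c, 16, b), (39, c, 16, q), (39, u, 16, b), (39, u, 16, q)}.
Keep only column(s) E, A, F (14 duplicate(s) eliminated): {(12, 36, k), (12, 36, u), (14, 14, b), (14, 14, r), (16, 39, c), (16, 39, u), (19, 14, b), (19, 14, r), (28, 36, k), (28, 36, u), (32, 14, b), (32, 14, r)}
Selection A ≤ 14: {(14, 14, b), (14, 14, r), (19, 14, b), (19, 14, r), (32, 14, b), (32, 14, r)}
Keep only column(s) A, F (4 duplicate(s) eliminated): {(14, b), (14, r)}

{(14, b), (14, r)}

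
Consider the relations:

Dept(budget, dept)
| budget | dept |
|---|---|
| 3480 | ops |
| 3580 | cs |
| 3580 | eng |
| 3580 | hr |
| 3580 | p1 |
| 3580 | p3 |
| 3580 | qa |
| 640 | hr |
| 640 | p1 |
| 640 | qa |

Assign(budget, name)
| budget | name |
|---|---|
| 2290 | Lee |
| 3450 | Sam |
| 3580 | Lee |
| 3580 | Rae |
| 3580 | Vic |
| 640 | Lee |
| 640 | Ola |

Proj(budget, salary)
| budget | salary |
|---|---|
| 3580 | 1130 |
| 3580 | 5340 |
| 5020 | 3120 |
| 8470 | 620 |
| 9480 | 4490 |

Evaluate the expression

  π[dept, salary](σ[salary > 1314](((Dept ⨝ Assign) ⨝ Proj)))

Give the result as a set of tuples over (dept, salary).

Joining Dept and Assign on budget yields {(3580, cs, Lee), (3580, cs, Rae), (3580, cs, Vic), (3580, eng, Lee), (3580, eng, Rae), (3580, eng, Vic), (3580, hr, Lee), (3580, hr, Rae), (3580, hr, Vic), (3580, p1, Lee), (3580, p1, Rae), (3580, p1, Vic), (3580, p3, Lee), (3580, p3, Rae), (3580, p3, Vic), (3580, qa, Lee), (3580, qa, Rae), (3580, qa, Vic), (640, hr, Lee), (640, hr, Ola), (640, p1, Lee), (640, p1, Ola), (640, qa, Lee), (640, qa, Ola)}.
Joining (Dept ⨝ Assign) and Proj on budget yields {(3580, cs, Lee, 1130), (3580, cs, Lee, 5340), (3580, cs, Rae, 1130), (3580, cs, Rae, 5340), (3580, cs, Vic, 1130), (3580, cs, Vic, 5340), (3580, eng, Lee, 1130), (3580, eng, Lee, 5340), (3580, eng, Rae, 1130), (3580, eng, Rae, 5340), (3580, eng, Vic, 1130), (3580, eng, Vic, 5340), (3580, hr, Lee, 1130), (3580, hr, Lee, 5340), (3580, hr, Rae, 1130), (3580, hr, Rae, 5340), (3580, hr, Vic, 1130), (3580, hr, Vic, 5340), (3580, p1, Lee, 1130), (3580, p1, Lee, 5340), (3580, p1, Rae, 1130), (3580, p1, Rae, 5340), (3580, p1, Vic, 1130), (3580, p1, Vic, 5340), (3580, p3, Lee, 1130), (3580, p3, Lee, 5340), (3580, p3, Rae, 1130), (3580, p3, Rae, 5340), (3580, p3, Vic, 1130), (3580, p3, Vic, 5340), (3580, qa, Lee, 1130), (3580, qa, Lee, 5340), (3580, qa, Rae, 1130), (3580, qa, Rae, 5340), (3580, qa, Vic, 1130), (3580, qa, Vic, 5340)}.
Filtering on salary > 1314 leaves {(3580, cs, Lee, 5340), (3580, cs, Rae, 5340), (3580, cs, Vic, 5340), (3580, eng, Lee, 5340), (3580, eng, Rae, 5340), (3580, eng, Vic, 5340), (3580, hr, Lee, 5340), (3580, hr, Rae, 5340), (3580, hr, Vic, 5340), (3580, p1, Lee, 5340), (3580, p1, Rae, 5340), (3580, p1, Vic, 5340), (3580, p3, Lee, 5340), (3580, p3, Rae, 5340), (3580, p3, Vic, 5340), (3580, qa, Lee, 5340), (3580, qa, Rae, 5340), (3580, qa, Vic, 5340)}.
π[dept, salary]: project onto (dept, salary) (12 duplicate(s) eliminated) → {(cs, 5340), (eng, 5340), (hr, 5340), (p1, 5340), (p3, 5340), (qa, 5340)}

{(cs, 5340), (eng, 5340), (hr, 5340), (p1, 5340), (p3, 5340), (qa, 5340)}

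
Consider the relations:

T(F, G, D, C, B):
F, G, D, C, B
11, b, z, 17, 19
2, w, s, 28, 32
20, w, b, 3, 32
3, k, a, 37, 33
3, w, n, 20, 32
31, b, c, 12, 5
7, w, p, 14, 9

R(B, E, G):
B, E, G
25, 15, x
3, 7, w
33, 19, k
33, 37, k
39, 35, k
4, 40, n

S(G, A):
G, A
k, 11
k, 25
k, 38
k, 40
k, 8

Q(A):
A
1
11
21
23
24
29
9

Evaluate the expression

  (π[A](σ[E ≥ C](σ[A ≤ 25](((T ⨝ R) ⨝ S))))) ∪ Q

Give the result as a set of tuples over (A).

T ⋈ R (natural join on G, B): {(3, k, a, 37, 33, 19), (3, k, a, 37, 33, 37)}
(T ⨝ R) ⋈ S (natural join on G): {(3, k, a, 37, 33, 19, 11), (3, k, a, 37, 33, 19, 25), (3, k, a, 37, 33, 19, 38), (3, k, a, 37, 33, 19, 40), (3, k, a, 37, 33, 19, 8), (3, k, a, 37, 33, 37, 11), (3, k, a, 37, 33, 37, 25), (3, k, a, 37, 33, 37, 38), (3, k, a, 37, 33, 37, 40), (3, k, a, 37, 33, 37, 8)}
Selection A ≤ 25: {(3, k, a, 37, 33, 19, 11), (3, k, a, 37, 33, 19, 25), (3, k, a, 37, 33, 19, 8), (3, k, a, 37, 33, 37, 11), (3, k, a, 37, 33, 37, 25), (3, k, a, 37, 33, 37, 8)}
Selection E ≥ C: {(3, k, a, 37, 33, 37, 11), (3, k, a, 37, 33, 37, 25), (3, k, a, 37, 33, 37, 8)}
π_{A} gives {11, 25, 8}.
Union: {11, 25, 8} with {1, 11, 21, 23, 24, 29, 9} → {1, 11, 21, 23, 24, 25, 29, 8, 9}

{1, 11, 21, 23, 24, 25, 29, 8, 9}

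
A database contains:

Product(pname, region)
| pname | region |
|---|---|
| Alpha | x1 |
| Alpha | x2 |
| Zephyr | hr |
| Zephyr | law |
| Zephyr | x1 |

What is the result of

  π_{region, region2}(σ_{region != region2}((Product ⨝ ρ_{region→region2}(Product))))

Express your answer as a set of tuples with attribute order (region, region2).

{(hr, law), (hr, x1), (law, hr), (law, x1), (x1, hr), (x1, law), (x1, x2), (x2, x1)}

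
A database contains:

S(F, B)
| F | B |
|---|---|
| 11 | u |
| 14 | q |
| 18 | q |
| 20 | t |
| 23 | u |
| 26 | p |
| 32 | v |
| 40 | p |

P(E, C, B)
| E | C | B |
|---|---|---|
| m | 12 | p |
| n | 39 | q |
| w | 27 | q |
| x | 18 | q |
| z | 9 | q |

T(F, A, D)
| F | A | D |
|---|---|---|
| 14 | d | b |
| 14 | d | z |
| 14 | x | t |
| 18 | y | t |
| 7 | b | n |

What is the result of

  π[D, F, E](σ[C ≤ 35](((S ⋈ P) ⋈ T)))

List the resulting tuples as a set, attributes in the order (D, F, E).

{(b, 14, w), (b, 14, x), (b, 14, z), (t, 14, w), (t, 14, x), (t, 14, z), (t, 18, w), (t, 18, x), (t, 18, z), (z, 14, w), (z, 14, x), (z, 14, z)}

S ⋈ P (natural join on B): {(14, q, n, 39), (14, q, w, 27), (14, q, x, 18), (14, q, z, 9), (18, q, n, 39), (18, q, w, 27), (18, q, x, 18), (18, q, z, 9), (26, p, m, 12), (40, p, m, 12)}
(S ⋈ P) ⋈ T (natural join on F): {(14, q, n, 39, d, b), (14, q, n, 39, d, z), (14, q, n, 39, x, t), (14, q, w, 27, d, b), (14, q, w, 27, d, z), (14, q, w, 27, x, t), (14, q, x, 18, d, b), (14, q, x, 18, d, z), (14, q, x, 18, x, t), (14, q, z, 9, d, b), (14, q, z, 9, d, z), (14, q, z, 9, x, t), (18, q, n, 39, y, t), (18, q, w, 27, y, t), (18, q, x, 18, y, t), (18, q, z, 9, y, t)}
σ[C ≤ 35]: keep tuples satisfying C ≤ 35 → {(14, q, w, 27, d, b), (14, q, w, 27, d, z), (14, q, w, 27, x, t), (14, q, x, 18, d, b), (14, q, x, 18, d, z), (14, q, x, 18, x, t), (14, q, z, 9, d, b), (14, q, z, 9, d, z), (14, q, z, 9, x, t), (18, q, w, 27, y, t), (18, q, x, 18, y, t), (18, q, z, 9, y, t)}
Keep only column(s) D, F, E: {(b, 14, w), (b, 14, x), (b, 14, z), (t, 14, w), (t, 14, x), (t, 14, z), (t, 18, w), (t, 18, x), (t, 18, z), (z, 14, w), (z, 14, x), (z, 14, z)}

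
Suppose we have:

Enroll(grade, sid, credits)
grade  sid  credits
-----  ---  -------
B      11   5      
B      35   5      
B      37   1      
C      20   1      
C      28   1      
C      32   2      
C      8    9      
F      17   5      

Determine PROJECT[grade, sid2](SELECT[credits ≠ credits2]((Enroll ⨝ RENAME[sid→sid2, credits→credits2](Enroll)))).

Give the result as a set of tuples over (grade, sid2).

ρ[sid→sid2, credits→credits2]: schema becomes (grade, sid2, credits2); tuples unchanged.
Natural join on grade: {(B, 11, 5, 11, 5), (B, 11, 5, 35, 5), (B, 11, 5, 37, 1), (B, 35, 5, 11, 5), (B, 35, 5, 35, 5), (B, 35, 5, 37, 1), (B, 37, 1, 11, 5), (B, 37, 1, 35, 5), (B, 37, 1, 37, 1), (C, 20, 1, 20, 1), (C, 20, 1, 28, 1), (C, 20, 1, 32, 2), (C, 20, 1, 8, 9), (C, 28, 1, 20, 1), (C, 28, 1, 28, 1), (C, 28, 1, 32, 2), (C, 28, 1, 8, 9), (C, 32, 2, 20, 1), (C, 32, 2, 28, 1), (C, 32, 2, 32, 2), (C, 32, 2, 8, 9), (C, 8, 9, 20, 1), (C, 8, 9, 28, 1), (C, 8, 9, 32, 2), (C, 8, 9, 8, 9), (F, 17, 5, 17, 5)}
Selection credits ≠ credits2: {(B, 11, 5, 37, 1), (B, 35, 5, 37, 1), (B, 37, 1, 11, 5), (B, 37, 1, 35, 5), (C, 20, 1, 32, 2), (C, 20, 1, 8, 9), (C, 28, 1, 32, 2), (C, 28, 1, 8, 9), (C, 32, 2, 20, 1), (C, 32, 2, 28, 1), (C, 32, 2, 8, 9), (C, 8, 9, 20, 1), (C, 8, 9, 28, 1), (C, 8, 9, 32, 2)}
π[grade, sid2]: project onto (grade, sid2) (7 duplicate(s) eliminated) → {(B, 11), (B, 35), (B, 37), (C, 20), (C, 28), (C, 32), (C, 8)}

{(B, 11), (B, 35), (B, 37), (C, 20), (C, 28), (C, 32), (C, 8)}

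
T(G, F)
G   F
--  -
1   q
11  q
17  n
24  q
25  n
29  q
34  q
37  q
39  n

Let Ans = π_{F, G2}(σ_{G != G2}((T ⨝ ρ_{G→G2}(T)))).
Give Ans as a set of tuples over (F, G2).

ρ[G→G2]: schema becomes (G2, F); tuples unchanged.
Natural join on F: {(1, q, 1), (1, q, 11), (1, q, 24), (1, q, 29), (1, q, 34), (1, q, 37), (11, q, 1), (11, q, 11), (11, q, 24), (11, q, 29), (11, q, 34), (11, q, 37), (17, n, 17), (17, n, 25), (17, n, 39), (24, q, 1), (24, q, 11), (24, q, 24), (24, q, 29), (24, q, 34), (24, q, 37), (25, n, 17), (25, n, 25), (25, n, 39), (29, q, 1), (29, q, 11), (29, q, 24), (29, q, 29), (29, q, 34), (29, q, 37), (34, q, 1), (34, q, 11), (34, q, 24), (34, q, 29), (34, q, 34), (34, q, 37), (37, q, 1), (37, q, 11), (37, q, 24), (37, q, 29), (37, q, 34), (37, q, 37), (39, n, 17), (39, n, 25), (39, n, 39)}
Apply σ_{G != G2}; surviving tuples: {(1, q, 11), (1, q, 24), (1, q, 29), (1, q, 34), (1, q, 37), (11, q, 1), (11, q, 24), (11, q, 29), (11, q, 34), (11, q, 37), (17, n, 25), (17, n, 39), (24, q, 1), (24, q, 11), (24, q, 29), (24, q, 34), (24, q, 37), (25, n, 17), (25, n, 39), (29, q, 1), (29, q, 11), (29, q, 24), (29, q, 34), (29, q, 37), (34, q, 1), (34, q, 11), (34, q, 24), (34, q, 29), (34, q, 37), (37, q, 1), (37, q, 11), (37, q, 24), (37, q, 29), (37, q, 34), (39, n, 17), (39, n, 25)}
Keep only column(s) F, G2 (27 duplicate(s) eliminated): {(n, 17), (n, 25), (n, 39), (q, 1), (q, 11), (q, 24), (q, 29), (q, 34), (q, 37)}

{(n, 17), (n, 25), (n, 39), (q, 1), (q, 11), (q, 24), (q, 29), (q, 34), (q, 37)}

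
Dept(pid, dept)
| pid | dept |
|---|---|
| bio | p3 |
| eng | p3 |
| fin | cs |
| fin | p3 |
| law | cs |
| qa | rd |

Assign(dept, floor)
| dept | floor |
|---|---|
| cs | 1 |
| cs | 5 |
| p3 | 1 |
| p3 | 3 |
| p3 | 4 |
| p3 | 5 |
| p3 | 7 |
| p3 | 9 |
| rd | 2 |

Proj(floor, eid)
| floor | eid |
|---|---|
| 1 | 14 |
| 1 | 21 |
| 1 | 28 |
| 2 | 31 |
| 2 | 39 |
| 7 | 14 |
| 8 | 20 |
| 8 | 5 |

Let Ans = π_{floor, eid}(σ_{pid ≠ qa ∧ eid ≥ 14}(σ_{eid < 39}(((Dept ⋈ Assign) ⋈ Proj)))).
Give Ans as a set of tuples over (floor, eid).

Natural join on dept: {(bio, p3, 1), (bio, p3, 3), (bio, p3, 4), (bio, p3, 5), (bio, p3, 7), (bio, p3, 9), (eng, p3, 1), (eng, p3, 3), (eng, p3, 4), (eng, p3, 5), (eng, p3, 7), (eng, p3, 9), (fin, cs, 1), (fin, cs, 5), (fin, p3, 1), (fin, p3, 3), (fin, p3, 4), (fin, p3, 5), (fin, p3, 7), (fin, p3, 9), (law, cs, 1), (law, cs, 5), (qa, rd, 2)}
Natural join on floor: {(bio, p3, 1, 14), (bio, p3, 1, 21), (bio, p3, 1, 28), (bio, p3, 7, 14), (eng, p3, 1, 14), (eng, p3, 1, 21), (eng, p3, 1, 28), (eng, p3, 7, 14), (fin, cs, 1, 14), (fin, cs, 1, 21), (fin, cs, 1, 28), (fin, p3, 1, 14), (fin, p3, 1, 21), (fin, p3, 1, 28), (fin, p3, 7, 14), (law, cs, 1, 14), (law, cs, 1, 21), (law, cs, 1, 28), (qa, rd, 2, 31), (qa, rd, 2, 39)}
Selection eid < 39: {(bio, p3, 1, 14), (bio, p3, 1, 21), (bio, p3, 1, 28), (bio, p3, 7, 14), (eng, p3, 1, 14), (eng, p3, 1, 21), (eng, p3, 1, 28), (eng, p3, 7, 14), (fin, cs, 1, 14), (fin, cs, 1, 21), (fin, cs, 1, 28), (fin, p3, 1, 14), (fin, p3, 1, 21), (fin, p3, 1, 28), (fin, p3, 7, 14), (law, cs, 1, 14), (law, cs, 1, 21), (law, cs, 1, 28), (qa, rd, 2, 31)}
Selection pid ≠ qa ∧ eid ≥ 14: {(bio, p3, 1, 14), (bio, p3, 1, 21), (bio, p3, 1, 28), (bio, p3, 7, 14), (eng, p3, 1, 14), (eng, p3, 1, 21), (eng, p3, 1, 28), (eng, p3, 7, 14), (fin, cs, 1, 14), (fin, cs, 1, 21), (fin, cs, 1, 28), (fin, p3, 1, 14), (fin, p3, 1, 21), (fin, p3, 1, 28), (fin, p3, 7, 14), (law, cs, 1, 14), (law, cs, 1, 21), (law, cs, 1, 28)}
π_{floor, eid} gives {(1, 14), (1, 21), (1, 28), (7, 14)} (14 duplicate(s) eliminated).

{(1, 14), (1, 21), (1, 28), (7, 14)}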